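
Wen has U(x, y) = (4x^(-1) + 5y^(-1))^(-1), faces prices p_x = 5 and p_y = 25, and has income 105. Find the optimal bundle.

For CES with ρ = -1, MRS = (4/5)·(y/x)^2.
Tangency: set MRS = p_x/p_y = 5/25 = 0.2.
So (y/x)^2 = 0.25; taking the square root, y/x = 0.5, i.e. y = 0.5·x.
Substitute into the budget 5·x + 25·y = 105: 17.5·x = 105, so x* = 6 and y* = 0.5·6 = 3.

x* = 6, y* = 3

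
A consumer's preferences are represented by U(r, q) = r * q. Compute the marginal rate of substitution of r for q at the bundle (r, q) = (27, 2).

MU_r = q and MU_q = r.
MRS = MU_r/MU_q = q/r.
At (27, 2): MRS = 2/27.
So at (27, 2) the consumer would give up 2/27 units of q for one more unit of r.

MRS = 2/27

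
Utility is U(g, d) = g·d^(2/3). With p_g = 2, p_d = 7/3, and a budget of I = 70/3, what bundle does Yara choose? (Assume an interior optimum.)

g* = 7, d* = 4

MU_g = d^(2/3) and MU_d = 2/3·g·d^(-1/3).
MRS = MU_g/MU_d = (1.5)·d/g.
Tangency: set MRS = p_g/p_d = 2/(7/3) = 6/7.
So (1.5)·d/g = 6/7, i.e. d = (4/7)·g.
Substitute into the budget 2·g + (7/3)·d = 70/3: (10/3)·g = 70/3, so g* = 7.
Then d* = (4/7)·7 = 4.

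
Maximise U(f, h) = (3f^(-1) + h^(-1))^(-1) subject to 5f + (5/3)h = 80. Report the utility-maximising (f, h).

f* = 12, h* = 12

For CES with ρ = -1, MRS = (3/1)·(h/f)^2.
Tangency: set MRS = p_f/p_h = 5/(5/3) = 3.
So (h/f)^2 = 1; taking the square root, h/f = 1, i.e. h = f.
Substitute into the budget 5·f + (5/3)·h = 80: (20/3)·f = 80, so f* = 12 and h* = 12.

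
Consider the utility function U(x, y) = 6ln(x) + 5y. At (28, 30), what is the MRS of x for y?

MU_x = 6/x, MU_y = 5.
MRS = 6/x ÷ 5.
At (28, 30): MRS = 3/70.
So at (28, 30) the consumer would give up 3/70 units of y for one more unit of x.

MRS = 3/70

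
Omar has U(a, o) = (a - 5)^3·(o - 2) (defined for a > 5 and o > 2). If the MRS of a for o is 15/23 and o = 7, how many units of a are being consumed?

a = 28

MU_a = 3·(a−5)^2·(o−2), MU_o = (a−5)^3.
MRS = (3/1)·(o−2)/(a−5).
Substitute o = 7: MRS = 15/(a − 5). Setting this equal to 15/23 gives a − 5 = 15/(15/23) = 23, so a = 28.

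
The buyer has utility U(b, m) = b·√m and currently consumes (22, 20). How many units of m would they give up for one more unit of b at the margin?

MRS = 20/11

MU_b = √m and MU_m = 0.5·b·m^(-0.5).
MRS = MU_b/MU_m = (2)·m/b.
At (22, 20): MRS = 20/11.
That is, one extra unit of b is worth 20/11 units of m at the margin.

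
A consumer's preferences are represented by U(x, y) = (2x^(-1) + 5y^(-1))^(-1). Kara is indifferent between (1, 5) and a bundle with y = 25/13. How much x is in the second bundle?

x = 5

U depends on (x, y) only through S = 2x^(-1) + 5y^(-1), so equal utility means equal S. At (1, 5): S = 3.
With y = 25/13: 5·(25/13)^(-1) = 2.6, so 2x^(-1) = 3 − 2.6 = 0.4, i.e. x^(-1) = 0.2.
Hence x = 1/0.2 = 5.
Check: U(5, 25/13) = 0.3333.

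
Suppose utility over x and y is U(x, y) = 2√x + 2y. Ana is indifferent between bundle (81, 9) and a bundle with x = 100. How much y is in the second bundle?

y = 8

U(81, 9) = 36.
Set U(100, y) = 36 and solve.
With x = 100: √100 = 10, so 2y = 36 − 2·10 = 16 and y = 8.
Check: U(100, 8) = 36.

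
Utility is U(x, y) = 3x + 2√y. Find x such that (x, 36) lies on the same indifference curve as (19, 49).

x = 59/3

U(19, 49) = 71.
Set U(x, 36) = 71 and solve.
With y = 36: √36 = 6, so 3x = 71 − 2·6 = 59 and x = 59/3.
Check: U(59/3, 36) = 71.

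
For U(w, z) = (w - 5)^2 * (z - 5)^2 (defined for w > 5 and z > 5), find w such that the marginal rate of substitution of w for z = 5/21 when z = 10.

w = 26

MU_w = 2·(w−5)·(z−5)^2, MU_z = 2·(w−5)^2·(z−5).
MRS = (z−5)/(w−5).
Substitute z = 10: MRS = 5/(w − 5). Setting this equal to 5/21 gives w − 5 = 5/(5/21) = 21, so w = 26.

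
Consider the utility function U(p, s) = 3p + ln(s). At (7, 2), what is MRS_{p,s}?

MRS = 6

MU_p = 3, MU_s = 1/s.
MRS = 3 ÷ (1/s).
At (7, 2): MRS = 6.
That is, one extra unit of p is worth 6 units of s at the margin.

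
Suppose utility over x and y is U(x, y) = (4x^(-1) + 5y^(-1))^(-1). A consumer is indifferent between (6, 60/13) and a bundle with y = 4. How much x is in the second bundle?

x = 8

U depends on (x, y) only through S = 4x^(-1) + 5y^(-1), so equal utility means equal S. At (6, 60/13): S = 1.75.
With y = 4: 5·4^(-1) = 1.25, so 4x^(-1) = 1.75 − 1.25 = 0.5, i.e. x^(-1) = 0.125.
Hence x = 1/0.125 = 8.
Check: U(8, 4) = 0.5714.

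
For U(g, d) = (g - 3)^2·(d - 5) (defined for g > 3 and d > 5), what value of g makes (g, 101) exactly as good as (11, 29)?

U(11, 29) = 1536.
Set U(g, 101) = 1536 and solve.
With d = 101: (101 − 5) = 96, so (g − 3)^2 = 1536/96 = 16.
Taking the square root (with g > 3): g − 3 = 4, so g = 7.
Check: U(7, 101) = 1536.

g = 7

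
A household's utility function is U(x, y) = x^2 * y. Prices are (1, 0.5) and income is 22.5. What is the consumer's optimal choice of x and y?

MU_x = 2·x·y and MU_y = x^2.
MRS = MU_x/MU_y = (2/1)·y/x.
Tangency: set MRS = p_x/p_y = 1/0.5 = 2.
So (2/1)·y/x = 2, i.e. y = x.
Substitute into the budget 1·x + 0.5·y = 22.5: 1.5·x = 22.5, so x* = 15.
Then y* = 15.

x* = 15, y* = 15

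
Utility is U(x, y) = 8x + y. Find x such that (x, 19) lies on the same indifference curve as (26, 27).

x = 27

U(26, 27) = 235.
Set U(x, 19) = 235 and solve.
8x + 19 = 235 ⇒ 8x = 216 ⇒ x = 27.
Check: U(27, 19) = 235.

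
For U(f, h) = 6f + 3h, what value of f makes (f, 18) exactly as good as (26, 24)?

f = 29

U(26, 24) = 228.
Set U(f, 18) = 228 and solve.
6f + 3·18 = 228 ⇒ 6f = 174 ⇒ f = 29.
Check: U(29, 18) = 228.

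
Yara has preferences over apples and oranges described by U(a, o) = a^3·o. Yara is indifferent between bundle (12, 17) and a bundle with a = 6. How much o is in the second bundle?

o = 136

U(12, 17) = 29376.
Set U(6, o) = 29376 and solve.
With a = 6: 6^3 = 216, so o = 29376/216 = 136.
Check: U(6, 136) = 29376.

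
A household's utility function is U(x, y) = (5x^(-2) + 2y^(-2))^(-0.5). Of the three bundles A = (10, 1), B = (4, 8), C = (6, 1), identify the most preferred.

Bundle B

Evaluate utility at each bundle:
U(A) = 0.698.
U(B) = 1.706.
U(C) = 0.684.
Highest utility is B, so B ≻ A ≻ C.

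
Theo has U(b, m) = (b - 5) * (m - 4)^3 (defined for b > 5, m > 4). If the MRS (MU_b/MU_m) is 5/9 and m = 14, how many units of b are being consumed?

b = 11

MU_b = (m−4)^3, MU_m = 3·(b−5)·(m−4)^2.
MRS = (1/3)·(m−4)/(b−5).
Substitute m = 14: MRS = (10/3)/(b − 5). Setting this equal to 5/9 gives b − 5 = (10/3)/(5/9) = 6, so b = 11.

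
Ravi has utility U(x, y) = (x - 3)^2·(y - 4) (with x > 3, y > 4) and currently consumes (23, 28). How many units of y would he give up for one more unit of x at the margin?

MRS = 2.4

MU_x = 2·(x−3)·(y−4), MU_y = (x−3)^2.
MRS = (2/1)·(y−4)/(x−3).
At (23, 28): MRS = 2.4.
The indifference curve has slope −2.4 at this bundle.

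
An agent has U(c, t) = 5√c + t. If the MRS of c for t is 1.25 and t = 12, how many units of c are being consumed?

MU_c = 5/(2√c), MU_t = 1.
MRS = 5/(2√c) ÷ 1.
MRS depends only on c: 2.5/√c = 1.25 ⇒ √c = 2.5/1.25 = 2 ⇒ c = 4.

c = 4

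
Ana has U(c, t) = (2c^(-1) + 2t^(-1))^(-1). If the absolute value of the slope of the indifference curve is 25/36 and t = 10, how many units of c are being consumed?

For CES with ρ = -1, MRS = (t/c)^2.
Setting (10/c)^2 = 25/36 gives 10/c = 5/6 and c = 12.

c = 12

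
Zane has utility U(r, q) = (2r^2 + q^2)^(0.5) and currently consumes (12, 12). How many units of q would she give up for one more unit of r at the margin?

MRS = 2

For CES with ρ = 2, MRS = (2/1)·(q/r)^(-1).
At (12, 12): MRS = 2.
That is, one extra unit of r is worth 2 units of q at the margin.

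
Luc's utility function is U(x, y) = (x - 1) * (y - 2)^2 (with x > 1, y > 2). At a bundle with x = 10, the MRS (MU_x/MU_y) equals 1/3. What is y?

MU_x = (y−2)^2, MU_y = 2·(x−1)·(y−2).
MRS = (1/2)·(y−2)/(x−1).
Substitute x = 10: MRS = (y − 2)/18. Setting this equal to 1/3 gives y − 2 = (1/3)·18 = 6, so y = 8.

y = 8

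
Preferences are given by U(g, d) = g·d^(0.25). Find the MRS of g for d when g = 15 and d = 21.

MRS = 5.6

MU_g = d^(0.25) and MU_d = 0.25·g·d^(-0.75).
MRS = MU_g/MU_d = (4)·d/g.
At (15, 21): MRS = 5.6.
That is, one extra unit of g is worth 5.6 units of d at the margin.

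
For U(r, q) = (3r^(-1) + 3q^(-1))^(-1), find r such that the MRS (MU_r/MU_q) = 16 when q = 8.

r = 2

For CES with ρ = -1, MRS = (q/r)^2.
Setting (8/r)^2 = 16 gives 8/r = 4 and r = 2.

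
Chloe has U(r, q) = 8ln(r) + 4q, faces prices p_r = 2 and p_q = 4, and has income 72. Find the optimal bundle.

r* = 4, q* = 16

MU_r = 8/r, MU_q = 4.
MRS = 8/r ÷ 4.
Tangency: set MRS = p_r/p_q = 2/4 = 0.5.
MRS depends only on r: 2/r = 0.5 ⇒ r* = 2/0.5 = 4.
From the budget, 4·q = 72 − 2·4 = 64, so q* = 16.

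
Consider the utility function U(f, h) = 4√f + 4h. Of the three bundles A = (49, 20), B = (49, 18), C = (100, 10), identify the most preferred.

Evaluate utility at each bundle:
U(A) = 108.000.
U(B) = 100.000.
U(C) = 80.000.
Highest utility is A, so A ≻ B ≻ C.

Bundle A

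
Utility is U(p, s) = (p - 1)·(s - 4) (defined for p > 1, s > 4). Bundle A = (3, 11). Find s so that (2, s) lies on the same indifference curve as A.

U(3, 11) = 14.
Set U(2, s) = 14 and solve.
With p = 2: (2 − 1) = 1, so (s − 4) = 14/1 = 14.
So s = 4 + 14 = 18.
Check: U(2, 18) = 14.

s = 18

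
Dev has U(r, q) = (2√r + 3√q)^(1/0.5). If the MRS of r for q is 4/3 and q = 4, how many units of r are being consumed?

r = 1

For CES with ρ = 0.5, MRS = (2/3)·√(q/r).
Setting (2/3)·√(4/r) = 4/3 gives √(4/r) = 2, so 4/r = 4 and r = 1.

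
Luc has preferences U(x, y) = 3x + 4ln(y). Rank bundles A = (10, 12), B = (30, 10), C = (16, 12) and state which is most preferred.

Evaluate utility at each bundle:
U(A) = 39.940.
U(B) = 99.210.
U(C) = 57.940.
Highest utility is B, so B ≻ C ≻ A.

Bundle B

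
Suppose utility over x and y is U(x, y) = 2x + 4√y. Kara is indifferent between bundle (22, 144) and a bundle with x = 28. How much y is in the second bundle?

U(22, 144) = 92.
Set U(28, y) = 92 and solve.
With x = 28: 4√y = 92 − 2·28 = 36, so √y = 9 and y = 81.
Check: U(28, 81) = 92.

y = 81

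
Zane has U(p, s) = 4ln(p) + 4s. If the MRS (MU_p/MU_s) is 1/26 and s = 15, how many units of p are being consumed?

p = 26

MU_p = 4/p, MU_s = 4.
MRS = 4/p ÷ 4.
MRS depends only on p: 1/p = 1/26 ⇒ p = 1/(1/26) = 26.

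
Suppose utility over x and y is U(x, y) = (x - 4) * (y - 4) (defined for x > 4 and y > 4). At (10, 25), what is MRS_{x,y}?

MU_x = (y−4), MU_y = (x−4).
MRS = (y−4)/(x−4).
At (10, 25): MRS = 3.5.
The indifference curve has slope −3.5 at this bundle.

MRS = 3.5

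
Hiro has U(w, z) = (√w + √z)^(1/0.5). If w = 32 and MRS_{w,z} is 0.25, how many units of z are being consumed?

z = 2

For CES with ρ = 0.5, MRS = √(z/w).
Setting √(z/32) = 0.25 gives z/32 = 1/16 and z = 2.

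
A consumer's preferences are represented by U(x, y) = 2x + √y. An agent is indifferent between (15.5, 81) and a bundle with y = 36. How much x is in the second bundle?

x = 17

U(15.5, 81) = 40.
Set U(x, 36) = 40 and solve.
With y = 36: √36 = 6, so 2x = 40 − 6 = 34 and x = 17.
Check: U(17, 36) = 40.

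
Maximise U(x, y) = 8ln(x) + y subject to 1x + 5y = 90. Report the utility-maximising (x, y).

MU_x = 8/x, MU_y = 1.
MRS = 8/x ÷ 1.
Tangency: set MRS = p_x/p_y = 1/5 = 0.2.
MRS depends only on x: 8/x = 0.2 ⇒ x* = 8/0.2 = 40.
From the budget, 5·y = 90 − 1·40 = 50, so y* = 10.

x* = 40, y* = 10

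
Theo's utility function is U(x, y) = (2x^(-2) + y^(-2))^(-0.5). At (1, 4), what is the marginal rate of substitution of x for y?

MRS = 128

For CES with ρ = -2, MRS = (2/1)·(y/x)^3.
At (1, 4): MRS = 128.
The indifference curve has slope −128 at this bundle.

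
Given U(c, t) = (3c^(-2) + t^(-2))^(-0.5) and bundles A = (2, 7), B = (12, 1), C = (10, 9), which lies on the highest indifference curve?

Evaluate utility at each bundle:
U(A) = 1.139.
U(B) = 0.990.
U(C) = 4.860.
Highest utility is C, so C ≻ A ≻ B.

Bundle C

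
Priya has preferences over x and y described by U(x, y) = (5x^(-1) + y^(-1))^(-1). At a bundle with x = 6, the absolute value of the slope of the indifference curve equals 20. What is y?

For CES with ρ = -1, MRS = (5/1)·(y/x)^2.
Setting (5/1)·(y/6)^2 = 20 gives (y/6)^2 = 4, so y/6 = 2 and y = 12.

y = 12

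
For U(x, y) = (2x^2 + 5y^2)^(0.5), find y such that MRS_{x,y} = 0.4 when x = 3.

For CES with ρ = 2, MRS = (2/5)·(y/x)^(-1).
Setting (2/5)·(y/3)^(-1) = 0.4 gives (y/3)^(-1) = 1, so y/3 = 1 and y = 3.

y = 3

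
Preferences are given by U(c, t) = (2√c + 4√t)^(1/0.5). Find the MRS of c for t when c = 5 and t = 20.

MRS = 1

For CES with ρ = 0.5, MRS = (2/4)·√(t/c).
At (5, 20): MRS = 1.
That is, one extra unit of c is worth 1 units of t at the margin.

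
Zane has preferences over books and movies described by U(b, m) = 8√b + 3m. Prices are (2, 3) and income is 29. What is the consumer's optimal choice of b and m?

b* = 4, m* = 7

MU_b = 8/(2√b), MU_m = 3.
MRS = 8/(2√b) ÷ 3.
Tangency: set MRS = p_b/p_m = 2/3.
MRS depends only on b: (4/3)/√b = 2/3 ⇒ √b = (4/3)/(2/3) = 2 ⇒ b* = 4.
From the budget, 3·m = 29 − 2·4 = 21, so m* = 7.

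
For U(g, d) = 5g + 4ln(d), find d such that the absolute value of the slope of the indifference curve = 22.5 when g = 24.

MU_g = 5, MU_d = 4/d.
MRS = 5 ÷ (4/d).
MRS depends only on d: 1.25·d = 22.5 ⇒ d = 22.5/1.25 = 18.

d = 18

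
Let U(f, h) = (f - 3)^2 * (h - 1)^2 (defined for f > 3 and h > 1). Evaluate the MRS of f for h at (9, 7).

MRS = 1

MU_f = 2·(f−3)·(h−1)^2, MU_h = 2·(f−3)^2·(h−1).
MRS = (h−1)/(f−3).
At (9, 7): MRS = 1.
So at (9, 7) the consumer would give up 1 units of h for one more unit of f.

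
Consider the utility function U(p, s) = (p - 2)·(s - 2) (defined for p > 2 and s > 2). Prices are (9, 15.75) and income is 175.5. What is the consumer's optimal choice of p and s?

p* = 9, s* = 6

MU_p = (s−2), MU_s = (p−2).
MRS = (s−2)/(p−2).
Tangency: set MRS = p_p/p_s = 9/15.75 = 4/7.
So (s − 2)/(p − 2) = 4/7, i.e. (s − 2) = (4/7)·(p − 2).
Rewrite the budget in excess-of-subsistence terms: 9·(p − 2) + 15.75·(s − 2) = 175.5 − 9·2 − 15.75·2 = 126.
Substituting, 18·(p − 2) = 126, so p − 2 = 7 and p* = 9.
Then s − 2 = (4/7)·7 = 4, so s* = 6.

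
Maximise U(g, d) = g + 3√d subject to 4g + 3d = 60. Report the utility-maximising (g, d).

g* = 12, d* = 4

MU_g = 1, MU_d = 3/(2√d).
MRS = 1 ÷ (3/(2√d)).
Tangency: set MRS = p_g/p_d = 4/3.
MRS depends only on d: (2/3)·√d = 4/3 ⇒ √d = (4/3)/(2/3) = 2 ⇒ d* = 4.
From the budget, 4·g = 60 − 3·4 = 48, so g* = 12.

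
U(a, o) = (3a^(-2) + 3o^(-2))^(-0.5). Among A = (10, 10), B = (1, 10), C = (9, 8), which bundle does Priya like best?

Evaluate utility at each bundle:
U(A) = 4.082.
U(B) = 0.574.
U(C) = 3.452.
Highest utility is A, so A ≻ C ≻ B.

Bundle A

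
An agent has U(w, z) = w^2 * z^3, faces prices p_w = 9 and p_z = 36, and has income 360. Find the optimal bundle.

MU_w = 2·w·z^3 and MU_z = 3·w^2·z^2.
MRS = MU_w/MU_z = (2/3)·z/w.
Tangency: set MRS = p_w/p_z = 9/36 = 0.25.
So (2/3)·z/w = 0.25, i.e. z = 0.375·w.
Substitute into the budget 9·w + 36·z = 360: 22.5·w = 360, so w* = 16.
Then z* = 0.375·16 = 6.

w* = 16, z* = 6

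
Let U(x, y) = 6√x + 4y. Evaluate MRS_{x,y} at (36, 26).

MU_x = 6/(2√x), MU_y = 4.
MRS = 6/(2√x) ÷ 4.
At (36, 26): MRS = 0.125.
That is, one extra unit of x is worth 0.125 units of y at the margin.

MRS = 0.125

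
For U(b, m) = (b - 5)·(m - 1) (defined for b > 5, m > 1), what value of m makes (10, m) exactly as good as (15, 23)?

U(15, 23) = 220.
Set U(10, m) = 220 and solve.
With b = 10: (10 − 5) = 5, so (m − 1) = 220/5 = 44.
So m = 1 + 44 = 45.
Check: U(10, 45) = 220.

m = 45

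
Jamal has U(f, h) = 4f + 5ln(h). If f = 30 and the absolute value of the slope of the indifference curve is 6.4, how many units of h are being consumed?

h = 8

MU_f = 4, MU_h = 5/h.
MRS = 4 ÷ (5/h).
MRS depends only on h: 0.8·h = 6.4 ⇒ h = 6.4/0.8 = 8.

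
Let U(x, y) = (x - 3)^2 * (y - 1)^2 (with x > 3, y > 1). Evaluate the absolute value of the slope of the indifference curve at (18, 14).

MRS = 13/15

MU_x = 2·(x−3)·(y−1)^2, MU_y = 2·(x−3)^2·(y−1).
MRS = (y−1)/(x−3).
At (18, 14): MRS = 13/15.
That is, one extra unit of x is worth 13/15 units of y at the margin.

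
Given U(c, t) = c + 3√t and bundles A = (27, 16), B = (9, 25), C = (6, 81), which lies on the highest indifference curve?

Bundle A

Evaluate utility at each bundle:
U(A) = 39.000.
U(B) = 24.000.
U(C) = 33.000.
Highest utility is A, so A ≻ C ≻ B.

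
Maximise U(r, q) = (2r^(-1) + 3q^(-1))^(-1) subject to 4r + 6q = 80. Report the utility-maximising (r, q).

r* = 8, q* = 8

For CES with ρ = -1, MRS = (2/3)·(q/r)^2.
Tangency: set MRS = p_r/p_q = 4/6 = 2/3.
So (q/r)^2 = 1; taking the square root, q/r = 1, i.e. q = r.
Substitute into the budget 4·r + 6·q = 80: 10·r = 80, so r* = 8 and q* = 8.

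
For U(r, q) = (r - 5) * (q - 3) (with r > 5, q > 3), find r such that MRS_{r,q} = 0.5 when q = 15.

MU_r = (q−3), MU_q = (r−5).
MRS = (q−3)/(r−5).
Substitute q = 15: MRS = 12/(r − 5). Setting this equal to 0.5 gives r − 5 = 12/0.5 = 24, so r = 29.

r = 29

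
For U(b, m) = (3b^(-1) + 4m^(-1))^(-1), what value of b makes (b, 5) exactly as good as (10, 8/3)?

U depends on (b, m) only through S = 3b^(-1) + 4m^(-1), so equal utility means equal S. At (10, 8/3): S = 1.8.
With m = 5: 4·5^(-1) = 0.8, so 3b^(-1) = 1.8 − 0.8 = 1, i.e. b^(-1) = 1/3.
Hence b = 1/(1/3) = 3.
Check: U(3, 5) = 0.5556.

b = 3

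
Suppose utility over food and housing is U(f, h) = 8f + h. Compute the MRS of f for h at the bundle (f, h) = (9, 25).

MRS = 8

MU_f = 8, MU_h = 1, so MRS = 8/1 = 8 at every bundle.
At (9, 25): MRS = 8.
That is, one extra unit of f is worth 8 units of h at the margin.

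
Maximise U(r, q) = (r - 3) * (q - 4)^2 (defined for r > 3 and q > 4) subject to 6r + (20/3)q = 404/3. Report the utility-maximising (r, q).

r* = 8, q* = 13

MU_r = (q−4)^2, MU_q = 2·(r−3)·(q−4).
MRS = (1/2)·(q−4)/(r−3).
Tangency: set MRS = p_r/p_q = 6/(20/3) = 0.9.
So (1/2)·(q − 4)/(r − 3) = 0.9, i.e. (q − 4) = 1.8·(r − 3).
Rewrite the budget in excess-of-subsistence terms: 6·(r − 3) + (20/3)·(q − 4) = 404/3 − 6·3 − (20/3)·4 = 90.
Substituting, 18·(r − 3) = 90, so r − 3 = 5 and r* = 8.
Then q − 4 = 1.8·5 = 9, so q* = 13.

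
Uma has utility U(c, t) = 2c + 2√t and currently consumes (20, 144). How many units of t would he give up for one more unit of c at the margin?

MRS = 24

MU_c = 2, MU_t = 2/(2√t).
MRS = 2 ÷ (2/(2√t)).
At (20, 144): MRS = 24.
So at (20, 144) the consumer would give up 24 units of t for one more unit of c.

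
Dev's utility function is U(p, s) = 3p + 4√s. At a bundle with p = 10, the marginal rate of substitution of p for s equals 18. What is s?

s = 144

MU_p = 3, MU_s = 4/(2√s).
MRS = 3 ÷ (4/(2√s)).
MRS depends only on s: 1.5·√s = 18 ⇒ √s = 18/1.5 = 12 ⇒ s = 144.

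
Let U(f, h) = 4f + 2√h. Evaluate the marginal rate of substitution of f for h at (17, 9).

MU_f = 4, MU_h = 2/(2√h).
MRS = 4 ÷ (2/(2√h)).
At (17, 9): MRS = 12.
So at (17, 9) the consumer would give up 12 units of h for one more unit of f.

MRS = 12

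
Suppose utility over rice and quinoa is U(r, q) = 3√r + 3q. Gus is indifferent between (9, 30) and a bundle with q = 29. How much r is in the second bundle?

r = 16

U(9, 30) = 99.
Set U(r, 29) = 99 and solve.
With q = 29: 3√r = 99 − 3·29 = 12, so √r = 4 and r = 16.
Check: U(16, 29) = 99.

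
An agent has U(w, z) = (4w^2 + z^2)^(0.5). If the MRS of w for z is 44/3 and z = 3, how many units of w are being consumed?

For CES with ρ = 2, MRS = (4/1)·(z/w)^(-1).
Setting (4/1)·(3/w)^(-1) = 44/3 gives (3/w)^(-1) = 11/3, so 3/w = 3/11 and w = 11.

w = 11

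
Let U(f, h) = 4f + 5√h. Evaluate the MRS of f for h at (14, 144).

MU_f = 4, MU_h = 5/(2√h).
MRS = 4 ÷ (5/(2√h)).
At (14, 144): MRS = 19.2.
That is, one extra unit of f is worth 19.2 units of h at the margin.

MRS = 19.2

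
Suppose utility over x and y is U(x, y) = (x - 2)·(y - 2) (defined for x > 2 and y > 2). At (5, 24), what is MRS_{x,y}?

MRS = 22/3

MU_x = (y−2), MU_y = (x−2).
MRS = (y−2)/(x−2).
At (5, 24): MRS = 22/3.
The indifference curve has slope −22/3 at this bundle.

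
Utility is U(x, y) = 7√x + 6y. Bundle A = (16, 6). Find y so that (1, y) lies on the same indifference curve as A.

y = 9.5

U(16, 6) = 64.
Set U(1, y) = 64 and solve.
With x = 1: √1 = 1, so 6y = 64 − 7·1 = 57 and y = 9.5.
Check: U(1, 9.5) = 64.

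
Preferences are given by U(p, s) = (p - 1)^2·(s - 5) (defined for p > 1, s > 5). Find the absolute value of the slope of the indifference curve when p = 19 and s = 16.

MRS = 11/9

MU_p = 2·(p−1)·(s−5), MU_s = (p−1)^2.
MRS = (2/1)·(s−5)/(p−1).
At (19, 16): MRS = 11/9.
The indifference curve has slope −11/9 at this bundle.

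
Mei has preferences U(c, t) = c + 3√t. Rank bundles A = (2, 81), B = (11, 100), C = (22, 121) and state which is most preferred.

Bundle C

Evaluate utility at each bundle:
U(A) = 29.000.
U(B) = 41.000.
U(C) = 55.000.
Highest utility is C, so C ≻ B ≻ A.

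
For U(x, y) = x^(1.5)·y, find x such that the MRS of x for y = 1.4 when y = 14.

MU_x = 1.5·√x·y and MU_y = x^(1.5).
MRS = MU_x/MU_y = (1.5)·y/x.
Substitute y = 14: MRS = 21/x. Setting 21/x = 1.4 gives x = 21/1.4 = 15.

x = 15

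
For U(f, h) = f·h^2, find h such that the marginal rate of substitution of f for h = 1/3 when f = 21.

h = 14

MU_f = h^2 and MU_h = 2·f·h.
MRS = MU_f/MU_h = (1/2)·h/f.
Substitute f = 21: MRS = h/42. Setting h/42 = 1/3 gives h = (1/3)·42 = 14.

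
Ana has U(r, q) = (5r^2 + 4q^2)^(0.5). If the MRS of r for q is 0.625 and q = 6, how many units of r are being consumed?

For CES with ρ = 2, MRS = (5/4)·(q/r)^(-1).
Setting (5/4)·(6/r)^(-1) = 0.625 gives (6/r)^(-1) = 0.5, so 6/r = 2 and r = 3.

r = 3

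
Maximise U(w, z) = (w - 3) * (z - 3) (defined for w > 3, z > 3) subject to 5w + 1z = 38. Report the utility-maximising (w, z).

MU_w = (z−3), MU_z = (w−3).
MRS = (z−3)/(w−3).
Tangency: set MRS = p_w/p_z = 5/1 = 5.
So (z − 3)/(w − 3) = 5, i.e. (z − 3) = 5·(w − 3).
Rewrite the budget in excess-of-subsistence terms: 5·(w − 3) + 1·(z − 3) = 38 − 5·3 − 1·3 = 20.
Substituting, 10·(w − 3) = 20, so w − 3 = 2 and w* = 5.
Then z − 3 = 5·2 = 10, so z* = 13.

w* = 5, z* = 13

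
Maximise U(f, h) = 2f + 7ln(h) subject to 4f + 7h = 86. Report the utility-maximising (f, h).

f* = 18, h* = 2

MU_f = 2, MU_h = 7/h.
MRS = 2 ÷ (7/h).
Tangency: set MRS = p_f/p_h = 4/7.
MRS depends only on h: (2/7)·h = 4/7 ⇒ h* = (4/7)/(2/7) = 2.
From the budget, 4·f = 86 − 7·2 = 72, so f* = 18.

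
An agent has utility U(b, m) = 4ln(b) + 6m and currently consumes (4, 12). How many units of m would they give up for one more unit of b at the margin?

MRS = 1/6

MU_b = 4/b, MU_m = 6.
MRS = 4/b ÷ 6.
At (4, 12): MRS = 1/6.
That is, one extra unit of b is worth 1/6 units of m at the margin.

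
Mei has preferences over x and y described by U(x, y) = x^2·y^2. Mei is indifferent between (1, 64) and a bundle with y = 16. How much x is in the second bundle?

x = 4

U(1, 64) = 4096.
Set U(x, 16) = 4096 and solve.
With y = 16: 16^2 = 256, so x^2 = 4096/256 = 16; taking the square root, x = 4.
Check: U(4, 16) = 4096.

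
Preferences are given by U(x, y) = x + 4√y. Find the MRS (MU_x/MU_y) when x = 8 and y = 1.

MU_x = 1, MU_y = 4/(2√y).
MRS = 1 ÷ (4/(2√y)).
At (8, 1): MRS = 0.5.
So at (8, 1) the consumer would give up 0.5 units of y for one more unit of x.

MRS = 0.5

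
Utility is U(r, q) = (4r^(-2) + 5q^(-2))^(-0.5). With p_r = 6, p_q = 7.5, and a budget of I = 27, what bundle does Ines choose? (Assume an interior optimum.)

For CES with ρ = -2, MRS = (4/5)·(q/r)^3.
Tangency: set MRS = p_r/p_q = 6/7.5 = 0.8.
So (q/r)^3 = 1; taking the cube root, q/r = 1, i.e. q = r.
Substitute into the budget 6·r + 7.5·q = 27: 13.5·r = 27, so r* = 2 and q* = 2.

r* = 2, q* = 2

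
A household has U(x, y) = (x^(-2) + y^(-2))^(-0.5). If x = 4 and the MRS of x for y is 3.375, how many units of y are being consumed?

For CES with ρ = -2, MRS = (y/x)^3.
Setting (y/4)^3 = 3.375 gives y/4 = 1.5 and y = 6.

y = 6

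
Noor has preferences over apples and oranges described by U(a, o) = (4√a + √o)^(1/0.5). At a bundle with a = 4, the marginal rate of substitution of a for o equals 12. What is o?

For CES with ρ = 0.5, MRS = (4/1)·√(o/a).
Setting (4/1)·√(o/4) = 12 gives √(o/4) = 3, so o/4 = 9 and o = 36.

o = 36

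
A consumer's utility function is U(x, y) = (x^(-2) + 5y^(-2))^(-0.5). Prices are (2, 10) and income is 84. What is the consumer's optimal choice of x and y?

x* = 7, y* = 7

For CES with ρ = -2, MRS = (1/5)·(y/x)^3.
Tangency: set MRS = p_x/p_y = 2/10 = 0.2.
So (y/x)^3 = 1; taking the cube root, y/x = 1, i.e. y = x.
Substitute into the budget 2·x + 10·y = 84: 12·x = 84, so x* = 7 and y* = 7.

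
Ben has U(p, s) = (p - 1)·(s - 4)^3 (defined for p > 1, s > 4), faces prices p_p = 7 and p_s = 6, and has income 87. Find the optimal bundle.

p* = 3, s* = 11

MU_p = (s−4)^3, MU_s = 3·(p−1)·(s−4)^2.
MRS = (1/3)·(s−4)/(p−1).
Tangency: set MRS = p_p/p_s = 7/6.
So (1/3)·(s − 4)/(p − 1) = 7/6, i.e. (s − 4) = 3.5·(p − 1).
Rewrite the budget in excess-of-subsistence terms: 7·(p − 1) + 6·(s − 4) = 87 − 7·1 − 6·4 = 56.
Substituting, 28·(p − 1) = 56, so p − 1 = 2 and p* = 3.
Then s − 4 = 3.5·2 = 7, so s* = 11.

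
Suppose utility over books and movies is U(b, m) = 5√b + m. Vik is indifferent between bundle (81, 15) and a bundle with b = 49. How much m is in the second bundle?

m = 25

U(81, 15) = 60.
Set U(49, m) = 60 and solve.
With b = 49: √49 = 7, so m = 60 − 5·7 = 25.
Check: U(49, 25) = 60.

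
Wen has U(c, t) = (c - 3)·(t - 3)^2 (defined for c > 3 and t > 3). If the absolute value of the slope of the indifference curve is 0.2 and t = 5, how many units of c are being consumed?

MU_c = (t−3)^2, MU_t = 2·(c−3)·(t−3).
MRS = (1/2)·(t−3)/(c−3).
Substitute t = 5: MRS = 1/(c − 3). Setting this equal to 0.2 gives c − 3 = 1/0.2 = 5, so c = 8.

c = 8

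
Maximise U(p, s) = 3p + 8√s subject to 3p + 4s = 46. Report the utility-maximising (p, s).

MU_p = 3, MU_s = 8/(2√s).
MRS = 3 ÷ (8/(2√s)).
Tangency: set MRS = p_p/p_s = 3/4 = 0.75.
MRS depends only on s: 0.75·√s = 0.75 ⇒ √s = 0.75/0.75 = 1 ⇒ s* = 1.
From the budget, 3·p = 46 − 4·1 = 42, so p* = 14.

p* = 14, s* = 1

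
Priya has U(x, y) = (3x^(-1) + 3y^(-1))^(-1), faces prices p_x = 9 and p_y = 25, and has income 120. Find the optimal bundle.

For CES with ρ = -1, MRS = (y/x)^2.
Tangency: set MRS = p_x/p_y = 9/25.
So (y/x)^2 = 9/25; taking the square root, y/x = 0.6, i.e. y = 0.6·x.
Substitute into the budget 9·x + 25·y = 120: 24·x = 120, so x* = 5 and y* = 0.6·5 = 3.

x* = 5, y* = 3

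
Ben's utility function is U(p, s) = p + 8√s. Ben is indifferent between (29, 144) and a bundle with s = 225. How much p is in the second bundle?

p = 5

U(29, 144) = 125.
Set U(p, 225) = 125 and solve.
With s = 225: √225 = 15, so p = 125 − 8·15 = 5.
Check: U(5, 225) = 125.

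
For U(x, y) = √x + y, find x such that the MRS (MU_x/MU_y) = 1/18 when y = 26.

MU_x = 1/(2√x), MU_y = 1.
MRS = 1/(2√x) ÷ 1.
MRS depends only on x: 0.5/√x = 1/18 ⇒ √x = 0.5/(1/18) = 9 ⇒ x = 81.

x = 81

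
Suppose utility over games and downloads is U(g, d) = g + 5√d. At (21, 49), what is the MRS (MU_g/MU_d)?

MRS = 2.8

MU_g = 1, MU_d = 5/(2√d).
MRS = 1 ÷ (5/(2√d)).
At (21, 49): MRS = 2.8.
So at (21, 49) the consumer would give up 2.8 units of d for one more unit of g.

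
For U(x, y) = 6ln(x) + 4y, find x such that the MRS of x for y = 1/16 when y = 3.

MU_x = 6/x, MU_y = 4.
MRS = 6/x ÷ 4.
MRS depends only on x: 1.5/x = 1/16 ⇒ x = 1.5/(1/16) = 24.

x = 24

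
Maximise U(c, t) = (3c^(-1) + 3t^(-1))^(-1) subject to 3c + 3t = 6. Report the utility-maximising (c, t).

For CES with ρ = -1, MRS = (t/c)^2.
Tangency: set MRS = p_c/p_t = 3/3 = 1.
So (t/c)^2 = 1; taking the square root, t/c = 1, i.e. t = c.
Substitute into the budget 3·c + 3·t = 6: 6·c = 6, so c* = 1 and t* = 1.

c* = 1, t* = 1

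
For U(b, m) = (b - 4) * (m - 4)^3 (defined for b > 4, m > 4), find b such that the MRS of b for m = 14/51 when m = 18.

MU_b = (m−4)^3, MU_m = 3·(b−4)·(m−4)^2.
MRS = (1/3)·(m−4)/(b−4).
Substitute m = 18: MRS = (14/3)/(b − 4). Setting this equal to 14/51 gives b − 4 = (14/3)/(14/51) = 17, so b = 21.

b = 21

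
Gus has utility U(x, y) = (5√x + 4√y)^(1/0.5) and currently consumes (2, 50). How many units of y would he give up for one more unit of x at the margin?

For CES with ρ = 0.5, MRS = (5/4)·√(y/x).
At (2, 50): MRS = 6.25.
The indifference curve has slope −6.25 at this bundle.

MRS = 6.25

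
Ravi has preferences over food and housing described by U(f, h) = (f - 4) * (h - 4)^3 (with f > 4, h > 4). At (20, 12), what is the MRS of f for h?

MU_f = (h−4)^3, MU_h = 3·(f−4)·(h−4)^2.
MRS = (1/3)·(h−4)/(f−4).
At (20, 12): MRS = 1/6.
So at (20, 12) the consumer would give up 1/6 units of h for one more unit of f.

MRS = 1/6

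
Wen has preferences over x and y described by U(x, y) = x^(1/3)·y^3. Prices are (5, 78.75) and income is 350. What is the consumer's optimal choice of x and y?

x* = 7, y* = 4

MU_x = 1/3·x^(-2/3)·y^3 and MU_y = 3·x^(1/3)·y^2.
MRS = MU_x/MU_y = (1/9)·y/x.
Tangency: set MRS = p_x/p_y = 5/78.75 = 4/63.
So (1/9)·y/x = 4/63, i.e. y = (4/7)·x.
Substitute into the budget 5·x + 78.75·y = 350: 50·x = 350, so x* = 7.
Then y* = (4/7)·7 = 4.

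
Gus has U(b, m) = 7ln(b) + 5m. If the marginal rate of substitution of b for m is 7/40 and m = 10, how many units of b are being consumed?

b = 8

MU_b = 7/b, MU_m = 5.
MRS = 7/b ÷ 5.
MRS depends only on b: 1.4/b = 7/40 ⇒ b = 1.4/(7/40) = 8.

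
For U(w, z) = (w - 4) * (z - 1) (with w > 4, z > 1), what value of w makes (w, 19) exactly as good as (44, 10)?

U(44, 10) = 360.
Set U(w, 19) = 360 and solve.
With z = 19: (19 − 1) = 18, so (w − 4) = 360/18 = 20.
So w = 4 + 20 = 24.
Check: U(24, 19) = 360.

w = 24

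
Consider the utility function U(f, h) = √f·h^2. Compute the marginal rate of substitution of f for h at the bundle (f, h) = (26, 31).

MRS = 31/104

MU_f = 0.5·f^(-0.5)·h^2 and MU_h = 2·√f·h.
MRS = MU_f/MU_h = (0.25)·h/f.
At (26, 31): MRS = 31/104.
So at (26, 31) the consumer would give up 31/104 units of h for one more unit of f.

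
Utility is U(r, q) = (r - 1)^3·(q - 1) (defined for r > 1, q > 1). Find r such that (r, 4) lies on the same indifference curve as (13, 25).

U(13, 25) = 41472.
Set U(r, 4) = 41472 and solve.
With q = 4: (4 − 1) = 3, so (r − 1)^3 = 41472/3 = 13824.
Taking the cube root (with r > 1): r − 1 = 24, so r = 25.
Check: U(25, 4) = 41472.

r = 25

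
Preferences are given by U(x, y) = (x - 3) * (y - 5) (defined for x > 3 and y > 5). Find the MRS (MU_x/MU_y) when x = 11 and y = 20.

MRS = 1.875

MU_x = (y−5), MU_y = (x−3).
MRS = (y−5)/(x−3).
At (11, 20): MRS = 1.875.
That is, one extra unit of x is worth 1.875 units of y at the margin.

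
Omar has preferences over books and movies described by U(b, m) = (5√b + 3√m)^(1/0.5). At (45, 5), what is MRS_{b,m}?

For CES with ρ = 0.5, MRS = (5/3)·√(m/b).
At (45, 5): MRS = 5/9.
So at (45, 5) the consumer would give up 5/9 units of m for one more unit of b.

MRS = 5/9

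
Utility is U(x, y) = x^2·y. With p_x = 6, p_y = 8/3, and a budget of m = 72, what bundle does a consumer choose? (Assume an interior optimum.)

MU_x = 2·x·y and MU_y = x^2.
MRS = MU_x/MU_y = (2/1)·y/x.
Tangency: set MRS = p_x/p_y = 6/(8/3) = 2.25.
So (2/1)·y/x = 2.25, i.e. y = 1.125·x.
Substitute into the budget 6·x + (8/3)·y = 72: 9·x = 72, so x* = 8.
Then y* = 1.125·8 = 9.

x* = 8, y* = 9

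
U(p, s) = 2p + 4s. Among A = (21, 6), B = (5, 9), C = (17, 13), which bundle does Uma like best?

Bundle C

Evaluate utility at each bundle:
U(A) = 66.
U(B) = 46.
U(C) = 86.
Highest utility is C, so C ≻ A ≻ B.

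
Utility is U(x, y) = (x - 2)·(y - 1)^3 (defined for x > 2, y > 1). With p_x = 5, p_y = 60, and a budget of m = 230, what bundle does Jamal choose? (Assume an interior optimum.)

MU_x = (y−1)^3, MU_y = 3·(x−2)·(y−1)^2.
MRS = (1/3)·(y−1)/(x−2).
Tangency: set MRS = p_x/p_y = 5/60 = 1/12.
So (1/3)·(y − 1)/(x − 2) = 1/12, i.e. (y − 1) = 0.25·(x − 2).
Rewrite the budget in excess-of-subsistence terms: 5·(x − 2) + 60·(y − 1) = 230 − 5·2 − 60·1 = 160.
Substituting, 20·(x − 2) = 160, so x − 2 = 8 and x* = 10.
Then y − 1 = 0.25·8 = 2, so y* = 3.

x* = 10, y* = 3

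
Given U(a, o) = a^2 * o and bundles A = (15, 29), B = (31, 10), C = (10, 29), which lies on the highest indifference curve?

Bundle B

Evaluate utility at each bundle:
U(A) = 6525.
U(B) = 9610.
U(C) = 2900.
Highest utility is B, so B ≻ A ≻ C.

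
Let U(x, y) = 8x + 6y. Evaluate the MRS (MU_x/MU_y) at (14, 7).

MU_x = 8, MU_y = 6, so MRS = 8/6 = 4/3 at every bundle.
At (14, 7): MRS = 4/3.
So at (14, 7) the consumer would give up 4/3 units of y for one more unit of x.

MRS = 4/3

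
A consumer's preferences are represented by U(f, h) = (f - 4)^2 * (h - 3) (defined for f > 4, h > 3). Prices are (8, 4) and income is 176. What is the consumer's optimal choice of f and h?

f* = 15, h* = 14

MU_f = 2·(f−4)·(h−3), MU_h = (f−4)^2.
MRS = (2/1)·(h−3)/(f−4).
Tangency: set MRS = p_f/p_h = 8/4 = 2.
So (2/1)·(h − 3)/(f − 4) = 2, i.e. (h − 3) = (f − 4).
Rewrite the budget in excess-of-subsistence terms: 8·(f − 4) + 4·(h − 3) = 176 − 8·4 − 4·3 = 132.
Substituting, 12·(f − 4) = 132, so f − 4 = 11 and f* = 15.
Then h − 3 = 11, so h* = 14.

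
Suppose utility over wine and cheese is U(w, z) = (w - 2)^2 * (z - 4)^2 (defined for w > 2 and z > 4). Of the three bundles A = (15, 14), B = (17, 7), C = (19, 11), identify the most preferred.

Evaluate utility at each bundle:
U(A) = 16900.
U(B) = 2025.
U(C) = 14161.
Highest utility is A, so A ≻ C ≻ B.

Bundle A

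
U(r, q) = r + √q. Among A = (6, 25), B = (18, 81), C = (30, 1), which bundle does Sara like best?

Bundle C

Evaluate utility at each bundle:
U(A) = 11.000.
U(B) = 27.000.
U(C) = 31.000.
Highest utility is C, so C ≻ B ≻ A.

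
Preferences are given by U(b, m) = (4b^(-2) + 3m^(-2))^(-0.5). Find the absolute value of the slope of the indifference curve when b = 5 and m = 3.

For CES with ρ = -2, MRS = (4/3)·(m/b)^3.
At (5, 3): MRS = 36/125.
The indifference curve has slope −36/125 at this bundle.

MRS = 36/125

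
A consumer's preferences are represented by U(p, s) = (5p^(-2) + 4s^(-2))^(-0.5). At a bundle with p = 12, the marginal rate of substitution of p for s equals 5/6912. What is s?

For CES with ρ = -2, MRS = (5/4)·(s/p)^3.
Setting (5/4)·(s/12)^3 = 5/6912 gives (s/12)^3 = 1/1728, so s/12 = 1/12 and s = 1.

s = 1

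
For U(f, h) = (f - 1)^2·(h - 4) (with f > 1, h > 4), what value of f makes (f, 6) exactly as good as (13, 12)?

U(13, 12) = 1152.
Set U(f, 6) = 1152 and solve.
With h = 6: (6 − 4) = 2, so (f − 1)^2 = 1152/2 = 576.
Taking the square root (with f > 1): f − 1 = 24, so f = 25.
Check: U(25, 6) = 1152.

f = 25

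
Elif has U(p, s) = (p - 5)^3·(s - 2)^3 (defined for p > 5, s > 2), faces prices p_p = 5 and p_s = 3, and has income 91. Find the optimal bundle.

MU_p = 3·(p−5)^2·(s−2)^3, MU_s = 3·(p−5)^3·(s−2)^2.
MRS = (s−2)/(p−5).
Tangency: set MRS = p_p/p_s = 5/3.
So (s − 2)/(p − 5) = 5/3, i.e. (s − 2) = (5/3)·(p − 5).
Rewrite the budget in excess-of-subsistence terms: 5·(p − 5) + 3·(s − 2) = 91 − 5·5 − 3·2 = 60.
Substituting, 10·(p − 5) = 60, so p − 5 = 6 and p* = 11.
Then s − 2 = (5/3)·6 = 10, so s* = 12.

p* = 11, s* = 12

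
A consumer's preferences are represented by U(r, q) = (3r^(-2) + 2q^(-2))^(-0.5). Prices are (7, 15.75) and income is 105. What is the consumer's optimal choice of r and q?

r* = 6, q* = 4

For CES with ρ = -2, MRS = (3/2)·(q/r)^3.
Tangency: set MRS = p_r/p_q = 7/15.75 = 4/9.
So (q/r)^3 = 8/27; taking the cube root, q/r = 2/3, i.e. q = (2/3)·r.
Substitute into the budget 7·r + 15.75·q = 105: 17.5·r = 105, so r* = 6 and q* = (2/3)·6 = 4.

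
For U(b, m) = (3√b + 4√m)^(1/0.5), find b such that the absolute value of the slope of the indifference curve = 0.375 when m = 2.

b = 8

For CES with ρ = 0.5, MRS = (3/4)·√(m/b).
Setting (3/4)·√(2/b) = 0.375 gives √(2/b) = 0.5, so 2/b = 0.25 and b = 8.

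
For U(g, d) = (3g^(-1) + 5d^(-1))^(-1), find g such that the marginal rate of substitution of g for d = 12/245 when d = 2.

For CES with ρ = -1, MRS = (3/5)·(d/g)^2.
Setting (3/5)·(2/g)^2 = 12/245 gives (2/g)^2 = 4/49, so 2/g = 2/7 and g = 7.

g = 7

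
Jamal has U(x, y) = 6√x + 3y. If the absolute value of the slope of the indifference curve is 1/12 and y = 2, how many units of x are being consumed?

MU_x = 6/(2√x), MU_y = 3.
MRS = 6/(2√x) ÷ 3.
MRS depends only on x: 1/√x = 1/12 ⇒ √x = 1/(1/12) = 12 ⇒ x = 144.

x = 144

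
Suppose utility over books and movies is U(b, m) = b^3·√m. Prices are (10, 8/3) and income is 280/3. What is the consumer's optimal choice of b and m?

b* = 8, m* = 5

MU_b = 3·b^2·√m and MU_m = 0.5·b^3·m^(-0.5).
MRS = MU_b/MU_m = (6)·m/b.
Tangency: set MRS = p_b/p_m = 10/(8/3) = 3.75.
So (6)·m/b = 3.75, i.e. m = 0.625·b.
Substitute into the budget 10·b + (8/3)·m = 280/3: (35/3)·b = 280/3, so b* = 8.
Then m* = 0.625·8 = 5.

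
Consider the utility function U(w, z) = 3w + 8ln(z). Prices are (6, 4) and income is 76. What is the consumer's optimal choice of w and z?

MU_w = 3, MU_z = 8/z.
MRS = 3 ÷ (8/z).
Tangency: set MRS = p_w/p_z = 6/4 = 1.5.
MRS depends only on z: 0.375·z = 1.5 ⇒ z* = 1.5/0.375 = 4.
From the budget, 6·w = 76 − 4·4 = 60, so w* = 10.

w* = 10, z* = 4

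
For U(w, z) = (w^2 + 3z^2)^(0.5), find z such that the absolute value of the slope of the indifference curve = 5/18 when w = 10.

For CES with ρ = 2, MRS = (1/3)·(z/w)^(-1).
Setting (1/3)·(z/10)^(-1) = 5/18 gives (z/10)^(-1) = 5/6, so z/10 = 1.2 and z = 12.

z = 12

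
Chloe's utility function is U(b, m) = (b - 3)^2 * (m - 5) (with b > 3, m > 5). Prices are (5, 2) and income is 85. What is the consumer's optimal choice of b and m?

b* = 11, m* = 15

MU_b = 2·(b−3)·(m−5), MU_m = (b−3)^2.
MRS = (2/1)·(m−5)/(b−3).
Tangency: set MRS = p_b/p_m = 5/2 = 2.5.
So (2/1)·(m − 5)/(b − 3) = 2.5, i.e. (m − 5) = 1.25·(b − 3).
Rewrite the budget in excess-of-subsistence terms: 5·(b − 3) + 2·(m − 5) = 85 − 5·3 − 2·5 = 60.
Substituting, 7.5·(b − 3) = 60, so b − 3 = 8 and b* = 11.
Then m − 5 = 1.25·8 = 10, so m* = 15.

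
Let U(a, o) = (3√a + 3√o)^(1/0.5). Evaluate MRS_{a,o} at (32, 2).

MRS = 0.25

For CES with ρ = 0.5, MRS = √(o/a).
At (32, 2): MRS = 0.25.
The indifference curve has slope −0.25 at this bundle.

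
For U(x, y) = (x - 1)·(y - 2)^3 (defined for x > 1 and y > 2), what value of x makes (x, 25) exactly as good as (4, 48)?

x = 25

U(4, 48) = 292008.
Set U(x, 25) = 292008 and solve.
With y = 25: (25 − 2)^3 = 12167, so (x − 1) = 292008/12167 = 24.
So x = 1 + 24 = 25.
Check: U(25, 25) = 292008.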